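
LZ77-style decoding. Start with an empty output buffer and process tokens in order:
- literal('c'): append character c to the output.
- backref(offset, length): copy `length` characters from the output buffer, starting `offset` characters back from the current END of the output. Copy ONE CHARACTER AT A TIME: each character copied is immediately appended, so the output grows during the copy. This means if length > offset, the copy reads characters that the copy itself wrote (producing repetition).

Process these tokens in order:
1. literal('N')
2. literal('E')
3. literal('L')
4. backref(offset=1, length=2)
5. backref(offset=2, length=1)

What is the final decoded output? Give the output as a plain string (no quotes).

Answer: NELLLL

Derivation:
Token 1: literal('N'). Output: "N"
Token 2: literal('E'). Output: "NE"
Token 3: literal('L'). Output: "NEL"
Token 4: backref(off=1, len=2) (overlapping!). Copied 'LL' from pos 2. Output: "NELLL"
Token 5: backref(off=2, len=1). Copied 'L' from pos 3. Output: "NELLLL"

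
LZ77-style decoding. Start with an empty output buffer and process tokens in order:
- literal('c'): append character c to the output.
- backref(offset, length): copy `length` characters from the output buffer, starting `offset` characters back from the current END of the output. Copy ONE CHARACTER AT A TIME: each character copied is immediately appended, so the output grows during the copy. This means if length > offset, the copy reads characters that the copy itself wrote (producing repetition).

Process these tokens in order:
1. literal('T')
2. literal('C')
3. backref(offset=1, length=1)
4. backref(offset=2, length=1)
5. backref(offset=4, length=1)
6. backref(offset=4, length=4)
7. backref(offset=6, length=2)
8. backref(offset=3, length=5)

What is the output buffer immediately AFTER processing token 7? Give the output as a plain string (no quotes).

Answer: TCCCTCCCTCT

Derivation:
Token 1: literal('T'). Output: "T"
Token 2: literal('C'). Output: "TC"
Token 3: backref(off=1, len=1). Copied 'C' from pos 1. Output: "TCC"
Token 4: backref(off=2, len=1). Copied 'C' from pos 1. Output: "TCCC"
Token 5: backref(off=4, len=1). Copied 'T' from pos 0. Output: "TCCCT"
Token 6: backref(off=4, len=4). Copied 'CCCT' from pos 1. Output: "TCCCTCCCT"
Token 7: backref(off=6, len=2). Copied 'CT' from pos 3. Output: "TCCCTCCCTCT"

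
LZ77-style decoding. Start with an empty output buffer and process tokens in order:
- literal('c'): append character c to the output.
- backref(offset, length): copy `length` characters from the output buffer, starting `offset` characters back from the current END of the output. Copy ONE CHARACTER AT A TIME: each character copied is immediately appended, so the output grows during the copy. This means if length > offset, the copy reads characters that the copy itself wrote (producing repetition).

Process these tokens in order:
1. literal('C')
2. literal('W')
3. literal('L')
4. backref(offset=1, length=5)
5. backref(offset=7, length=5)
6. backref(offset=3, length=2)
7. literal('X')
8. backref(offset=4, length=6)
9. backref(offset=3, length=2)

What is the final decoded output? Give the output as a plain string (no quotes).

Token 1: literal('C'). Output: "C"
Token 2: literal('W'). Output: "CW"
Token 3: literal('L'). Output: "CWL"
Token 4: backref(off=1, len=5) (overlapping!). Copied 'LLLLL' from pos 2. Output: "CWLLLLLL"
Token 5: backref(off=7, len=5). Copied 'WLLLL' from pos 1. Output: "CWLLLLLLWLLLL"
Token 6: backref(off=3, len=2). Copied 'LL' from pos 10. Output: "CWLLLLLLWLLLLLL"
Token 7: literal('X'). Output: "CWLLLLLLWLLLLLLX"
Token 8: backref(off=4, len=6) (overlapping!). Copied 'LLLXLL' from pos 12. Output: "CWLLLLLLWLLLLLLXLLLXLL"
Token 9: backref(off=3, len=2). Copied 'XL' from pos 19. Output: "CWLLLLLLWLLLLLLXLLLXLLXL"

Answer: CWLLLLLLWLLLLLLXLLLXLLXL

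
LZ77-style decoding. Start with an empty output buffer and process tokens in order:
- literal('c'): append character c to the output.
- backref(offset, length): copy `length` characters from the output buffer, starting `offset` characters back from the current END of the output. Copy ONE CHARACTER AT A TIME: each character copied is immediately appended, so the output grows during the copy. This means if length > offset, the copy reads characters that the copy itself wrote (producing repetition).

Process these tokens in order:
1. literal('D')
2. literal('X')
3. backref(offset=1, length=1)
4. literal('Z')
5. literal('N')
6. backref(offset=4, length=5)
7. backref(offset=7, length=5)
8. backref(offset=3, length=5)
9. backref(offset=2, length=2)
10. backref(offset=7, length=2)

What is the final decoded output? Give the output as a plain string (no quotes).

Answer: DXXZNXXZNXZNXXZXXZXXXXXX

Derivation:
Token 1: literal('D'). Output: "D"
Token 2: literal('X'). Output: "DX"
Token 3: backref(off=1, len=1). Copied 'X' from pos 1. Output: "DXX"
Token 4: literal('Z'). Output: "DXXZ"
Token 5: literal('N'). Output: "DXXZN"
Token 6: backref(off=4, len=5) (overlapping!). Copied 'XXZNX' from pos 1. Output: "DXXZNXXZNX"
Token 7: backref(off=7, len=5). Copied 'ZNXXZ' from pos 3. Output: "DXXZNXXZNXZNXXZ"
Token 8: backref(off=3, len=5) (overlapping!). Copied 'XXZXX' from pos 12. Output: "DXXZNXXZNXZNXXZXXZXX"
Token 9: backref(off=2, len=2). Copied 'XX' from pos 18. Output: "DXXZNXXZNXZNXXZXXZXXXX"
Token 10: backref(off=7, len=2). Copied 'XX' from pos 15. Output: "DXXZNXXZNXZNXXZXXZXXXXXX"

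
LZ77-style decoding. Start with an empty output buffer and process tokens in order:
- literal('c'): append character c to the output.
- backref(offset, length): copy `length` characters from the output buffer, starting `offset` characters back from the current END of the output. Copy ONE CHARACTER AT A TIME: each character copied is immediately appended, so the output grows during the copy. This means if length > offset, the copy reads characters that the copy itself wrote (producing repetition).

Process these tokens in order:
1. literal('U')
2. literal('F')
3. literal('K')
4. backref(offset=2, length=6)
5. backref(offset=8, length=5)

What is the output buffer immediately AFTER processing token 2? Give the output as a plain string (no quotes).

Answer: UF

Derivation:
Token 1: literal('U'). Output: "U"
Token 2: literal('F'). Output: "UF"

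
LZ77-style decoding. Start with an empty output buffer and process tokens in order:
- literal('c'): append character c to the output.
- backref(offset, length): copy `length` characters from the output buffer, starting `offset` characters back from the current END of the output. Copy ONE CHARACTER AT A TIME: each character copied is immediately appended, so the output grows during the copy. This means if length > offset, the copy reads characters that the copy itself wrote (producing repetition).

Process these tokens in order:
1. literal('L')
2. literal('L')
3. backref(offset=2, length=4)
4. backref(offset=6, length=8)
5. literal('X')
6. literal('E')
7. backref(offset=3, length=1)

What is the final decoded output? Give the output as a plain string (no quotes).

Token 1: literal('L'). Output: "L"
Token 2: literal('L'). Output: "LL"
Token 3: backref(off=2, len=4) (overlapping!). Copied 'LLLL' from pos 0. Output: "LLLLLL"
Token 4: backref(off=6, len=8) (overlapping!). Copied 'LLLLLLLL' from pos 0. Output: "LLLLLLLLLLLLLL"
Token 5: literal('X'). Output: "LLLLLLLLLLLLLLX"
Token 6: literal('E'). Output: "LLLLLLLLLLLLLLXE"
Token 7: backref(off=3, len=1). Copied 'L' from pos 13. Output: "LLLLLLLLLLLLLLXEL"

Answer: LLLLLLLLLLLLLLXEL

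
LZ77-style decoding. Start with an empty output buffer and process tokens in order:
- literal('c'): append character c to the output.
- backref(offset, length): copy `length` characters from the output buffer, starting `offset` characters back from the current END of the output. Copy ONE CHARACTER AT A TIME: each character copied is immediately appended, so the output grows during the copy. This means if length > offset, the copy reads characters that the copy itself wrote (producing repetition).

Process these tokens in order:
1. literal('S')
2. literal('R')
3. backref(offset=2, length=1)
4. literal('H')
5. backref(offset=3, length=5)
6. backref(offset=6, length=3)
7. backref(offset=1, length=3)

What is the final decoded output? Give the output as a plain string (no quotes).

Answer: SRSHRSHRSHRSSSS

Derivation:
Token 1: literal('S'). Output: "S"
Token 2: literal('R'). Output: "SR"
Token 3: backref(off=2, len=1). Copied 'S' from pos 0. Output: "SRS"
Token 4: literal('H'). Output: "SRSH"
Token 5: backref(off=3, len=5) (overlapping!). Copied 'RSHRS' from pos 1. Output: "SRSHRSHRS"
Token 6: backref(off=6, len=3). Copied 'HRS' from pos 3. Output: "SRSHRSHRSHRS"
Token 7: backref(off=1, len=3) (overlapping!). Copied 'SSS' from pos 11. Output: "SRSHRSHRSHRSSSS"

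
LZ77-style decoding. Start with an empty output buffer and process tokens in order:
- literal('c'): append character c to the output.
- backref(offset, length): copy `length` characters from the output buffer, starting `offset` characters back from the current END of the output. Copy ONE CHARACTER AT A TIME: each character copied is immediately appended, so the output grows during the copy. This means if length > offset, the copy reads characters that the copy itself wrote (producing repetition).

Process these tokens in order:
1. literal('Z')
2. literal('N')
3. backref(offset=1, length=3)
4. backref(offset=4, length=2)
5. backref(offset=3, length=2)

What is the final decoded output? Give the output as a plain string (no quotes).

Answer: ZNNNNNNNN

Derivation:
Token 1: literal('Z'). Output: "Z"
Token 2: literal('N'). Output: "ZN"
Token 3: backref(off=1, len=3) (overlapping!). Copied 'NNN' from pos 1. Output: "ZNNNN"
Token 4: backref(off=4, len=2). Copied 'NN' from pos 1. Output: "ZNNNNNN"
Token 5: backref(off=3, len=2). Copied 'NN' from pos 4. Output: "ZNNNNNNNN"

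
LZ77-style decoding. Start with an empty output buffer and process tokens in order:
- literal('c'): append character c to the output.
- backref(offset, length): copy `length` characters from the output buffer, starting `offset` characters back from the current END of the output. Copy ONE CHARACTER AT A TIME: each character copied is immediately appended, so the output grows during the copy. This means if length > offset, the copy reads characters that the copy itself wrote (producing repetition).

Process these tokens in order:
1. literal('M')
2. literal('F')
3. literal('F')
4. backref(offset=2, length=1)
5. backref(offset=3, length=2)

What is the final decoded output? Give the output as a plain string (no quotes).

Token 1: literal('M'). Output: "M"
Token 2: literal('F'). Output: "MF"
Token 3: literal('F'). Output: "MFF"
Token 4: backref(off=2, len=1). Copied 'F' from pos 1. Output: "MFFF"
Token 5: backref(off=3, len=2). Copied 'FF' from pos 1. Output: "MFFFFF"

Answer: MFFFFF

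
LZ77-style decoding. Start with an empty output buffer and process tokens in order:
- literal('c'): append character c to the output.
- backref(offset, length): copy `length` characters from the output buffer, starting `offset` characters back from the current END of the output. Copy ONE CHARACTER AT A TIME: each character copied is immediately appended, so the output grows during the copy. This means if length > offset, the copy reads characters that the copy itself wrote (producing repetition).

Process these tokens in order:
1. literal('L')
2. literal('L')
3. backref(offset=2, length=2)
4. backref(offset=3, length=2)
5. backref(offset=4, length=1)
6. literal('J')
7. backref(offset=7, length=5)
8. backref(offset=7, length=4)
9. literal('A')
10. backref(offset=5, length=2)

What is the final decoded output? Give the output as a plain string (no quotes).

Answer: LLLLLLLJLLLLLLJLLALJ

Derivation:
Token 1: literal('L'). Output: "L"
Token 2: literal('L'). Output: "LL"
Token 3: backref(off=2, len=2). Copied 'LL' from pos 0. Output: "LLLL"
Token 4: backref(off=3, len=2). Copied 'LL' from pos 1. Output: "LLLLLL"
Token 5: backref(off=4, len=1). Copied 'L' from pos 2. Output: "LLLLLLL"
Token 6: literal('J'). Output: "LLLLLLLJ"
Token 7: backref(off=7, len=5). Copied 'LLLLL' from pos 1. Output: "LLLLLLLJLLLLL"
Token 8: backref(off=7, len=4). Copied 'LJLL' from pos 6. Output: "LLLLLLLJLLLLLLJLL"
Token 9: literal('A'). Output: "LLLLLLLJLLLLLLJLLA"
Token 10: backref(off=5, len=2). Copied 'LJ' from pos 13. Output: "LLLLLLLJLLLLLLJLLALJ"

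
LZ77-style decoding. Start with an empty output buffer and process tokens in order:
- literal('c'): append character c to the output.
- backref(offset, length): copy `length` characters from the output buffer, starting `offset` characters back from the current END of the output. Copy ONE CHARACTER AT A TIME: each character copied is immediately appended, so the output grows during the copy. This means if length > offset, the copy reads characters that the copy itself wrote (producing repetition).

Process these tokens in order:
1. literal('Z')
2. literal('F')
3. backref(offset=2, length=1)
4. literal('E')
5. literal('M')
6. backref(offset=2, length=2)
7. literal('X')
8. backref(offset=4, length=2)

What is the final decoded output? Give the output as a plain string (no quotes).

Token 1: literal('Z'). Output: "Z"
Token 2: literal('F'). Output: "ZF"
Token 3: backref(off=2, len=1). Copied 'Z' from pos 0. Output: "ZFZ"
Token 4: literal('E'). Output: "ZFZE"
Token 5: literal('M'). Output: "ZFZEM"
Token 6: backref(off=2, len=2). Copied 'EM' from pos 3. Output: "ZFZEMEM"
Token 7: literal('X'). Output: "ZFZEMEMX"
Token 8: backref(off=4, len=2). Copied 'ME' from pos 4. Output: "ZFZEMEMXME"

Answer: ZFZEMEMXME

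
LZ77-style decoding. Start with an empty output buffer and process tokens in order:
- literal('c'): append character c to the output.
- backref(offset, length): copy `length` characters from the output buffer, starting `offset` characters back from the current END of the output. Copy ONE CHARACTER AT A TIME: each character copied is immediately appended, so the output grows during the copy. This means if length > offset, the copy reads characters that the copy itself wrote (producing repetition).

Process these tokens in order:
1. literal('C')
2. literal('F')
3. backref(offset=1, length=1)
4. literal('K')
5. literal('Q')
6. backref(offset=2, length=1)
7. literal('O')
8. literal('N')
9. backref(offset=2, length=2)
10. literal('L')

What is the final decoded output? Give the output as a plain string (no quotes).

Token 1: literal('C'). Output: "C"
Token 2: literal('F'). Output: "CF"
Token 3: backref(off=1, len=1). Copied 'F' from pos 1. Output: "CFF"
Token 4: literal('K'). Output: "CFFK"
Token 5: literal('Q'). Output: "CFFKQ"
Token 6: backref(off=2, len=1). Copied 'K' from pos 3. Output: "CFFKQK"
Token 7: literal('O'). Output: "CFFKQKO"
Token 8: literal('N'). Output: "CFFKQKON"
Token 9: backref(off=2, len=2). Copied 'ON' from pos 6. Output: "CFFKQKONON"
Token 10: literal('L'). Output: "CFFKQKONONL"

Answer: CFFKQKONONL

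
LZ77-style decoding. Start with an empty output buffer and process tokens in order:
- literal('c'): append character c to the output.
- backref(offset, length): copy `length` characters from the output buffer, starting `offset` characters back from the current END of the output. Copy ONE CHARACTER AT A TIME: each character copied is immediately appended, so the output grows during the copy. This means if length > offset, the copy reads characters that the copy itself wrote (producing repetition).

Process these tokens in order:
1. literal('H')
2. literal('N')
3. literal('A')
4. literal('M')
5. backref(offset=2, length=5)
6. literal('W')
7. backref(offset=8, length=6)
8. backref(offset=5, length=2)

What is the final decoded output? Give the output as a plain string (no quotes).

Answer: HNAMAMAMAWAMAMAMMA

Derivation:
Token 1: literal('H'). Output: "H"
Token 2: literal('N'). Output: "HN"
Token 3: literal('A'). Output: "HNA"
Token 4: literal('M'). Output: "HNAM"
Token 5: backref(off=2, len=5) (overlapping!). Copied 'AMAMA' from pos 2. Output: "HNAMAMAMA"
Token 6: literal('W'). Output: "HNAMAMAMAW"
Token 7: backref(off=8, len=6). Copied 'AMAMAM' from pos 2. Output: "HNAMAMAMAWAMAMAM"
Token 8: backref(off=5, len=2). Copied 'MA' from pos 11. Output: "HNAMAMAMAWAMAMAMMA"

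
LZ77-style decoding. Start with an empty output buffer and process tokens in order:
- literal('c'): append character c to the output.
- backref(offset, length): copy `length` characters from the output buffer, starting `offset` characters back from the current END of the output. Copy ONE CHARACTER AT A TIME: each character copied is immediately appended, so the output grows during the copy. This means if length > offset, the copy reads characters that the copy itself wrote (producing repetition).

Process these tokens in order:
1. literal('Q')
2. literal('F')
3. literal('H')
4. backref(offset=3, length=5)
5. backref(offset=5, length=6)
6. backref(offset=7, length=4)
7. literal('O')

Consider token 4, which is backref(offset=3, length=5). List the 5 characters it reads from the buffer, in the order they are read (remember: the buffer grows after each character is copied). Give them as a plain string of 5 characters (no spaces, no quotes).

Token 1: literal('Q'). Output: "Q"
Token 2: literal('F'). Output: "QF"
Token 3: literal('H'). Output: "QFH"
Token 4: backref(off=3, len=5). Buffer before: "QFH" (len 3)
  byte 1: read out[0]='Q', append. Buffer now: "QFHQ"
  byte 2: read out[1]='F', append. Buffer now: "QFHQF"
  byte 3: read out[2]='H', append. Buffer now: "QFHQFH"
  byte 4: read out[3]='Q', append. Buffer now: "QFHQFHQ"
  byte 5: read out[4]='F', append. Buffer now: "QFHQFHQF"

Answer: QFHQF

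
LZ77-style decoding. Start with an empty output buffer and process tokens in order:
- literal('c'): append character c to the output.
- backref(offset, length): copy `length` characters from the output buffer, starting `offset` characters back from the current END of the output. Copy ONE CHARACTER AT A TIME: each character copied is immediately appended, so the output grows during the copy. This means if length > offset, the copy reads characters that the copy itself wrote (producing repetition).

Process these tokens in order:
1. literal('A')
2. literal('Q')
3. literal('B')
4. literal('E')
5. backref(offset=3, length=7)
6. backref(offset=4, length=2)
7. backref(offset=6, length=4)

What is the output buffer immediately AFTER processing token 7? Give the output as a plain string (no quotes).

Token 1: literal('A'). Output: "A"
Token 2: literal('Q'). Output: "AQ"
Token 3: literal('B'). Output: "AQB"
Token 4: literal('E'). Output: "AQBE"
Token 5: backref(off=3, len=7) (overlapping!). Copied 'QBEQBEQ' from pos 1. Output: "AQBEQBEQBEQ"
Token 6: backref(off=4, len=2). Copied 'QB' from pos 7. Output: "AQBEQBEQBEQQB"
Token 7: backref(off=6, len=4). Copied 'QBEQ' from pos 7. Output: "AQBEQBEQBEQQBQBEQ"

Answer: AQBEQBEQBEQQBQBEQ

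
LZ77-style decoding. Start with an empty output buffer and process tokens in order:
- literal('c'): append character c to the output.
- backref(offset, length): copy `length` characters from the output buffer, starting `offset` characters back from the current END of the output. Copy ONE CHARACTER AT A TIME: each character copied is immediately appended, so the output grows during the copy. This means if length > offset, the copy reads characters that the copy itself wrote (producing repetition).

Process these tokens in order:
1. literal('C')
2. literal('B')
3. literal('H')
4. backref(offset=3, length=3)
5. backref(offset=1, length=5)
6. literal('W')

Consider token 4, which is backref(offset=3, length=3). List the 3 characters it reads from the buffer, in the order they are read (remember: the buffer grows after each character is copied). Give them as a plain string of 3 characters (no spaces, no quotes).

Token 1: literal('C'). Output: "C"
Token 2: literal('B'). Output: "CB"
Token 3: literal('H'). Output: "CBH"
Token 4: backref(off=3, len=3). Buffer before: "CBH" (len 3)
  byte 1: read out[0]='C', append. Buffer now: "CBHC"
  byte 2: read out[1]='B', append. Buffer now: "CBHCB"
  byte 3: read out[2]='H', append. Buffer now: "CBHCBH"

Answer: CBH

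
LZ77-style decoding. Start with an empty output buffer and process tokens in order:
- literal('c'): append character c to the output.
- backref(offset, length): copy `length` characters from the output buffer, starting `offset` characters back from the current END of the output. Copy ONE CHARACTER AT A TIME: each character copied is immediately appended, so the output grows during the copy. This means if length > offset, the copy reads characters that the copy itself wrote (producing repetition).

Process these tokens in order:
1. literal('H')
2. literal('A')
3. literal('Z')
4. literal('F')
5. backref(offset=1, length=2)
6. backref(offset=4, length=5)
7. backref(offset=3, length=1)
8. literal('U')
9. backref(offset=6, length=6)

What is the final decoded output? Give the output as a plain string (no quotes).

Answer: HAZFFFZFFFZFUFFFZFU

Derivation:
Token 1: literal('H'). Output: "H"
Token 2: literal('A'). Output: "HA"
Token 3: literal('Z'). Output: "HAZ"
Token 4: literal('F'). Output: "HAZF"
Token 5: backref(off=1, len=2) (overlapping!). Copied 'FF' from pos 3. Output: "HAZFFF"
Token 6: backref(off=4, len=5) (overlapping!). Copied 'ZFFFZ' from pos 2. Output: "HAZFFFZFFFZ"
Token 7: backref(off=3, len=1). Copied 'F' from pos 8. Output: "HAZFFFZFFFZF"
Token 8: literal('U'). Output: "HAZFFFZFFFZFU"
Token 9: backref(off=6, len=6). Copied 'FFFZFU' from pos 7. Output: "HAZFFFZFFFZFUFFFZFU"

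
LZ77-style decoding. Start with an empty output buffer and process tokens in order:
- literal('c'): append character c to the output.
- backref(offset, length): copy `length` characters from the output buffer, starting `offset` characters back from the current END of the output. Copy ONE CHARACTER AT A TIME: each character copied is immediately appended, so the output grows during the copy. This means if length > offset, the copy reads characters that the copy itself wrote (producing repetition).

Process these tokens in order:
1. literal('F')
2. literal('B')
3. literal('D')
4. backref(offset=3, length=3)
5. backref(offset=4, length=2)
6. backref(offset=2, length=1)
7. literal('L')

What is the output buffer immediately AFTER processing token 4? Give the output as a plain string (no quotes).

Token 1: literal('F'). Output: "F"
Token 2: literal('B'). Output: "FB"
Token 3: literal('D'). Output: "FBD"
Token 4: backref(off=3, len=3). Copied 'FBD' from pos 0. Output: "FBDFBD"

Answer: FBDFBD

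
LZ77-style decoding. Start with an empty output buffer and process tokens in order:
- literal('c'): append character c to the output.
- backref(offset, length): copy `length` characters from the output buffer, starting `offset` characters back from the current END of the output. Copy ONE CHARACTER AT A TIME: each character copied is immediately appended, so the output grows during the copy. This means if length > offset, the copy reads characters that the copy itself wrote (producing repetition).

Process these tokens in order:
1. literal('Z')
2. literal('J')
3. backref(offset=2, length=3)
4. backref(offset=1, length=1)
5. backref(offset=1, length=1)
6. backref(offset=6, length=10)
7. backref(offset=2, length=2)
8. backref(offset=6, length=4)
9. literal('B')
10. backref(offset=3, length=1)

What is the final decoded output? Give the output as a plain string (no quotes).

Answer: ZJZJZZZJZJZZZJZJZJZJZJZBJ

Derivation:
Token 1: literal('Z'). Output: "Z"
Token 2: literal('J'). Output: "ZJ"
Token 3: backref(off=2, len=3) (overlapping!). Copied 'ZJZ' from pos 0. Output: "ZJZJZ"
Token 4: backref(off=1, len=1). Copied 'Z' from pos 4. Output: "ZJZJZZ"
Token 5: backref(off=1, len=1). Copied 'Z' from pos 5. Output: "ZJZJZZZ"
Token 6: backref(off=6, len=10) (overlapping!). Copied 'JZJZZZJZJZ' from pos 1. Output: "ZJZJZZZJZJZZZJZJZ"
Token 7: backref(off=2, len=2). Copied 'JZ' from pos 15. Output: "ZJZJZZZJZJZZZJZJZJZ"
Token 8: backref(off=6, len=4). Copied 'JZJZ' from pos 13. Output: "ZJZJZZZJZJZZZJZJZJZJZJZ"
Token 9: literal('B'). Output: "ZJZJZZZJZJZZZJZJZJZJZJZB"
Token 10: backref(off=3, len=1). Copied 'J' from pos 21. Output: "ZJZJZZZJZJZZZJZJZJZJZJZBJ"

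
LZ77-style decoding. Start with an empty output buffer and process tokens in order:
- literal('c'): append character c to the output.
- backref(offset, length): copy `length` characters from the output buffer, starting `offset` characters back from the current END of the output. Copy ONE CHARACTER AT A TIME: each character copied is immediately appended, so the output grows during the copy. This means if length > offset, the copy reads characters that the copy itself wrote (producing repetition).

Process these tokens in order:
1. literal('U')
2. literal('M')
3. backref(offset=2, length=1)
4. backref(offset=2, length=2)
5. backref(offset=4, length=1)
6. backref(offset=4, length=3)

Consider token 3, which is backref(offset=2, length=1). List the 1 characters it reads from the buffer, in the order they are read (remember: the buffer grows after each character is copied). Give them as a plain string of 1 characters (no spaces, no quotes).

Answer: U

Derivation:
Token 1: literal('U'). Output: "U"
Token 2: literal('M'). Output: "UM"
Token 3: backref(off=2, len=1). Buffer before: "UM" (len 2)
  byte 1: read out[0]='U', append. Buffer now: "UMU"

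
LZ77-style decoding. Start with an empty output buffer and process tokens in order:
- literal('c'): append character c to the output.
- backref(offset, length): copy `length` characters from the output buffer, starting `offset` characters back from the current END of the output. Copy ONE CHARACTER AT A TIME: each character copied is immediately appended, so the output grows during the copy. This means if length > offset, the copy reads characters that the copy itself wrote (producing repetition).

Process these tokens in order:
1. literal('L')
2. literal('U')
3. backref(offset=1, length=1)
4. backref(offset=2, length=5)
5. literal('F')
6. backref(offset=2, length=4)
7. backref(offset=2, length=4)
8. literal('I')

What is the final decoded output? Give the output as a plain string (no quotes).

Token 1: literal('L'). Output: "L"
Token 2: literal('U'). Output: "LU"
Token 3: backref(off=1, len=1). Copied 'U' from pos 1. Output: "LUU"
Token 4: backref(off=2, len=5) (overlapping!). Copied 'UUUUU' from pos 1. Output: "LUUUUUUU"
Token 5: literal('F'). Output: "LUUUUUUUF"
Token 6: backref(off=2, len=4) (overlapping!). Copied 'UFUF' from pos 7. Output: "LUUUUUUUFUFUF"
Token 7: backref(off=2, len=4) (overlapping!). Copied 'UFUF' from pos 11. Output: "LUUUUUUUFUFUFUFUF"
Token 8: literal('I'). Output: "LUUUUUUUFUFUFUFUFI"

Answer: LUUUUUUUFUFUFUFUFI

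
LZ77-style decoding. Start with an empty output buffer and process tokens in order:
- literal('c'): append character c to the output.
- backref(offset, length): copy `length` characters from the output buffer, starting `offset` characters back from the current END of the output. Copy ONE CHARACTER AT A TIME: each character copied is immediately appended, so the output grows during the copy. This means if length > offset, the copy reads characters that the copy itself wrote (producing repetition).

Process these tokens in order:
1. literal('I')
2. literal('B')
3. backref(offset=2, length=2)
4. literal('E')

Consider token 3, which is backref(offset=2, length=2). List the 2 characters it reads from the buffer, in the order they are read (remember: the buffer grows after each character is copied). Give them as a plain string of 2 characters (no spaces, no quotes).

Answer: IB

Derivation:
Token 1: literal('I'). Output: "I"
Token 2: literal('B'). Output: "IB"
Token 3: backref(off=2, len=2). Buffer before: "IB" (len 2)
  byte 1: read out[0]='I', append. Buffer now: "IBI"
  byte 2: read out[1]='B', append. Buffer now: "IBIB"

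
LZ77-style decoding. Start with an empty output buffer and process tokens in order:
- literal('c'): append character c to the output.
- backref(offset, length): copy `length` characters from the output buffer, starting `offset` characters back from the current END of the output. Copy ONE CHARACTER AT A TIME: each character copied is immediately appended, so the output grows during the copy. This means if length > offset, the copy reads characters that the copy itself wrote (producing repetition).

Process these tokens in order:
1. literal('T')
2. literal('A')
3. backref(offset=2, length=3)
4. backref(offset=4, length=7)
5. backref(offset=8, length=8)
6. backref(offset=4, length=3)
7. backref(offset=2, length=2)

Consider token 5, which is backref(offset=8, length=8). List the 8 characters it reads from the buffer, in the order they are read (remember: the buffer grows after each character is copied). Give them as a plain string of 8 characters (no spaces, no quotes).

Token 1: literal('T'). Output: "T"
Token 2: literal('A'). Output: "TA"
Token 3: backref(off=2, len=3) (overlapping!). Copied 'TAT' from pos 0. Output: "TATAT"
Token 4: backref(off=4, len=7) (overlapping!). Copied 'ATATATA' from pos 1. Output: "TATATATATATA"
Token 5: backref(off=8, len=8). Buffer before: "TATATATATATA" (len 12)
  byte 1: read out[4]='T', append. Buffer now: "TATATATATATAT"
  byte 2: read out[5]='A', append. Buffer now: "TATATATATATATA"
  byte 3: read out[6]='T', append. Buffer now: "TATATATATATATAT"
  byte 4: read out[7]='A', append. Buffer now: "TATATATATATATATA"
  byte 5: read out[8]='T', append. Buffer now: "TATATATATATATATAT"
  byte 6: read out[9]='A', append. Buffer now: "TATATATATATATATATA"
  byte 7: read out[10]='T', append. Buffer now: "TATATATATATATATATAT"
  byte 8: read out[11]='A', append. Buffer now: "TATATATATATATATATATA"

Answer: TATATATA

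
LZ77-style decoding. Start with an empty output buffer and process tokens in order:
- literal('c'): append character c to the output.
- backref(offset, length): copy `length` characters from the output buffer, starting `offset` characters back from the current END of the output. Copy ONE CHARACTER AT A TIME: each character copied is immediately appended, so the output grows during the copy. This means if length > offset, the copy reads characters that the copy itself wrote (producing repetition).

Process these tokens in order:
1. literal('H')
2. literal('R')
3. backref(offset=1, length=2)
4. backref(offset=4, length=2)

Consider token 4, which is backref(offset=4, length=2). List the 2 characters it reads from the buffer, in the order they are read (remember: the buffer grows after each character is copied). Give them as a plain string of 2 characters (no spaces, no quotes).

Token 1: literal('H'). Output: "H"
Token 2: literal('R'). Output: "HR"
Token 3: backref(off=1, len=2) (overlapping!). Copied 'RR' from pos 1. Output: "HRRR"
Token 4: backref(off=4, len=2). Buffer before: "HRRR" (len 4)
  byte 1: read out[0]='H', append. Buffer now: "HRRRH"
  byte 2: read out[1]='R', append. Buffer now: "HRRRHR"

Answer: HR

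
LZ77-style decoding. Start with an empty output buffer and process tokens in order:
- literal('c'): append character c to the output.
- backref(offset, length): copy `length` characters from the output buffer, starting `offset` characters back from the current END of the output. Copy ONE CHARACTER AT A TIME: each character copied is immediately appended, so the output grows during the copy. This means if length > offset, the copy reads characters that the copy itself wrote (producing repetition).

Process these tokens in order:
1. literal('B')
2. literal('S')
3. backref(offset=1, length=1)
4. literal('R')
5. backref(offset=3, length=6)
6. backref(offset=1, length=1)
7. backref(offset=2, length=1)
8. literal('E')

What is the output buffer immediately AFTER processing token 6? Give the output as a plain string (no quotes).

Answer: BSSRSSRSSRR

Derivation:
Token 1: literal('B'). Output: "B"
Token 2: literal('S'). Output: "BS"
Token 3: backref(off=1, len=1). Copied 'S' from pos 1. Output: "BSS"
Token 4: literal('R'). Output: "BSSR"
Token 5: backref(off=3, len=6) (overlapping!). Copied 'SSRSSR' from pos 1. Output: "BSSRSSRSSR"
Token 6: backref(off=1, len=1). Copied 'R' from pos 9. Output: "BSSRSSRSSRR"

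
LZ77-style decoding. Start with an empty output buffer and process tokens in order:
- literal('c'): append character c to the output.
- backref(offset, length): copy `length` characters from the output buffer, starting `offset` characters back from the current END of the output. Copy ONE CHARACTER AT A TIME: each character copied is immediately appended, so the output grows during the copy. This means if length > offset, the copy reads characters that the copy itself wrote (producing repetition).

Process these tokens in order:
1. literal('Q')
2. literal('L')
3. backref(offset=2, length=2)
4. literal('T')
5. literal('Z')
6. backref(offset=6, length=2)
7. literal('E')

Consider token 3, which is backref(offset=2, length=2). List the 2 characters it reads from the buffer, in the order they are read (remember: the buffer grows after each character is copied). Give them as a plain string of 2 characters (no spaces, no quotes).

Answer: QL

Derivation:
Token 1: literal('Q'). Output: "Q"
Token 2: literal('L'). Output: "QL"
Token 3: backref(off=2, len=2). Buffer before: "QL" (len 2)
  byte 1: read out[0]='Q', append. Buffer now: "QLQ"
  byte 2: read out[1]='L', append. Buffer now: "QLQL"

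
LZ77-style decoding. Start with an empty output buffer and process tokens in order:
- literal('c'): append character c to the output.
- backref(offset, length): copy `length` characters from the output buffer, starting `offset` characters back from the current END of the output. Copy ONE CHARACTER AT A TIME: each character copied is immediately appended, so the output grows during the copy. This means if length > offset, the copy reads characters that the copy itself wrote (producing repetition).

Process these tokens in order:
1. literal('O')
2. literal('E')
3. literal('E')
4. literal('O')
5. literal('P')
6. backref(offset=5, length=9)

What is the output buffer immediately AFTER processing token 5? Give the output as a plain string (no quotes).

Answer: OEEOP

Derivation:
Token 1: literal('O'). Output: "O"
Token 2: literal('E'). Output: "OE"
Token 3: literal('E'). Output: "OEE"
Token 4: literal('O'). Output: "OEEO"
Token 5: literal('P'). Output: "OEEOP"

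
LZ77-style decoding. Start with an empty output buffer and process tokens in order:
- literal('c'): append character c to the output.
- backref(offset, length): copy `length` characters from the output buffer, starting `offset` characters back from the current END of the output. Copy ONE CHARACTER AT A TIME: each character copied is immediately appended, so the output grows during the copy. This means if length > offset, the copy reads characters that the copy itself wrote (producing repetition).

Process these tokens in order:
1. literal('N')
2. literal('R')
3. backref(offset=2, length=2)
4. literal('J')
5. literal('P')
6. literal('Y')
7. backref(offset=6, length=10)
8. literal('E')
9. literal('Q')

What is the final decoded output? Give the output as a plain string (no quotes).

Token 1: literal('N'). Output: "N"
Token 2: literal('R'). Output: "NR"
Token 3: backref(off=2, len=2). Copied 'NR' from pos 0. Output: "NRNR"
Token 4: literal('J'). Output: "NRNRJ"
Token 5: literal('P'). Output: "NRNRJP"
Token 6: literal('Y'). Output: "NRNRJPY"
Token 7: backref(off=6, len=10) (overlapping!). Copied 'RNRJPYRNRJ' from pos 1. Output: "NRNRJPYRNRJPYRNRJ"
Token 8: literal('E'). Output: "NRNRJPYRNRJPYRNRJE"
Token 9: literal('Q'). Output: "NRNRJPYRNRJPYRNRJEQ"

Answer: NRNRJPYRNRJPYRNRJEQ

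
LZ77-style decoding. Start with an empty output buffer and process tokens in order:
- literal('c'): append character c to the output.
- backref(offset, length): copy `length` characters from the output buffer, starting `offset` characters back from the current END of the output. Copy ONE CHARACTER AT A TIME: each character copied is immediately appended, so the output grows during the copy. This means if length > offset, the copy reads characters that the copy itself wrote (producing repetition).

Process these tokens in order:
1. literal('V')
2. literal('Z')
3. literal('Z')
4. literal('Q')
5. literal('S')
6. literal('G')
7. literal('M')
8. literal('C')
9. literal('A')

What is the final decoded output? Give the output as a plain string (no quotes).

Answer: VZZQSGMCA

Derivation:
Token 1: literal('V'). Output: "V"
Token 2: literal('Z'). Output: "VZ"
Token 3: literal('Z'). Output: "VZZ"
Token 4: literal('Q'). Output: "VZZQ"
Token 5: literal('S'). Output: "VZZQS"
Token 6: literal('G'). Output: "VZZQSG"
Token 7: literal('M'). Output: "VZZQSGM"
Token 8: literal('C'). Output: "VZZQSGMC"
Token 9: literal('A'). Output: "VZZQSGMCA"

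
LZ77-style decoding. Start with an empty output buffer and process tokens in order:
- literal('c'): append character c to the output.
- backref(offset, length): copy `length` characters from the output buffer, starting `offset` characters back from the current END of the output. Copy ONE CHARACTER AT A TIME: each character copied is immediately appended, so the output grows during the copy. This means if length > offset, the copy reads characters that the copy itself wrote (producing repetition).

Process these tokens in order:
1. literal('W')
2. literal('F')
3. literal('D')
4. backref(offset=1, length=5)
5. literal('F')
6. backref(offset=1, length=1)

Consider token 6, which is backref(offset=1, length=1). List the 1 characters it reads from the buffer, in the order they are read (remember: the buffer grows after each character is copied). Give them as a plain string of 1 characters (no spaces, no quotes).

Token 1: literal('W'). Output: "W"
Token 2: literal('F'). Output: "WF"
Token 3: literal('D'). Output: "WFD"
Token 4: backref(off=1, len=5) (overlapping!). Copied 'DDDDD' from pos 2. Output: "WFDDDDDD"
Token 5: literal('F'). Output: "WFDDDDDDF"
Token 6: backref(off=1, len=1). Buffer before: "WFDDDDDDF" (len 9)
  byte 1: read out[8]='F', append. Buffer now: "WFDDDDDDFF"

Answer: F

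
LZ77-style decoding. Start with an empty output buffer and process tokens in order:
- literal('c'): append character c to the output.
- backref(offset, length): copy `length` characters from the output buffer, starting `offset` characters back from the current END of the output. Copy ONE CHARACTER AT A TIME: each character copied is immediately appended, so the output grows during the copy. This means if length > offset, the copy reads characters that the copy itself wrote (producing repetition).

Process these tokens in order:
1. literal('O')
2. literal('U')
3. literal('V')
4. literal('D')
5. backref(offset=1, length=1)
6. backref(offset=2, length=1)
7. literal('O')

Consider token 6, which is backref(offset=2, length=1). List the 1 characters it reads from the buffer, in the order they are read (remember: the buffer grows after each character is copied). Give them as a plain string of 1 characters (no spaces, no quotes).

Answer: D

Derivation:
Token 1: literal('O'). Output: "O"
Token 2: literal('U'). Output: "OU"
Token 3: literal('V'). Output: "OUV"
Token 4: literal('D'). Output: "OUVD"
Token 5: backref(off=1, len=1). Copied 'D' from pos 3. Output: "OUVDD"
Token 6: backref(off=2, len=1). Buffer before: "OUVDD" (len 5)
  byte 1: read out[3]='D', append. Buffer now: "OUVDDD"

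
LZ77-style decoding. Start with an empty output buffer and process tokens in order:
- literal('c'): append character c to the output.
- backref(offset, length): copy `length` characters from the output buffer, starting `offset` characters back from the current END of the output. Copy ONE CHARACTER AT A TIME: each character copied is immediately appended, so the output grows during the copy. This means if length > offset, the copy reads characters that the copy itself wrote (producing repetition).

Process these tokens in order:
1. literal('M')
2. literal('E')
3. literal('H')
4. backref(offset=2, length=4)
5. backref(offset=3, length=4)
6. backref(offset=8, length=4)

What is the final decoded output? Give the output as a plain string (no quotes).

Token 1: literal('M'). Output: "M"
Token 2: literal('E'). Output: "ME"
Token 3: literal('H'). Output: "MEH"
Token 4: backref(off=2, len=4) (overlapping!). Copied 'EHEH' from pos 1. Output: "MEHEHEH"
Token 5: backref(off=3, len=4) (overlapping!). Copied 'HEHH' from pos 4. Output: "MEHEHEHHEHH"
Token 6: backref(off=8, len=4). Copied 'EHEH' from pos 3. Output: "MEHEHEHHEHHEHEH"

Answer: MEHEHEHHEHHEHEH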